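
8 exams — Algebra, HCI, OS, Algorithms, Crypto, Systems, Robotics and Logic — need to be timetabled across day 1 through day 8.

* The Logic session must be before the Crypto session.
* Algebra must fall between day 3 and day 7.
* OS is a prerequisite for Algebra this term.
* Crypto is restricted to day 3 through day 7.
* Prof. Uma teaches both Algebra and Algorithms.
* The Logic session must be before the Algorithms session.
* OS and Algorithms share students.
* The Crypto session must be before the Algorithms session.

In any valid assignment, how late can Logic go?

day 6

Downstream work caps Logic at day 6.
Logic at day 6 is achievable: Robotics=day 1; Algorithms=day 8; Algebra=day 3; Systems=day 1; OS=day 1; HCI=day 1; Crypto=day 7; Logic=day 6.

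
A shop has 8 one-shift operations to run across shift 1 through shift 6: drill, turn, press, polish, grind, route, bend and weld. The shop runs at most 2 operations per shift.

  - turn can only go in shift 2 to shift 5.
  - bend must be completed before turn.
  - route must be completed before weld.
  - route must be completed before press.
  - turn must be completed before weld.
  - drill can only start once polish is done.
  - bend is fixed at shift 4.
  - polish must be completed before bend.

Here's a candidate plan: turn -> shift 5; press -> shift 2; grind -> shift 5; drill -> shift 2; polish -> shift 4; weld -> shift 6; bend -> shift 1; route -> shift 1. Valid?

Invalid. polish must be completed before bend.

The shop runs at most 2 operations per shift — holds.
route must be completed before weld — holds.
route must be completed before press — holds.
drill can only start once polish is done — violated.
polish must be completed before bend — violated.
bend is fixed at shift 4 — violated.
turn must be completed before weld — holds.
bend must be completed before turn — holds.
turn can only go in shift 2 to shift 5 — holds.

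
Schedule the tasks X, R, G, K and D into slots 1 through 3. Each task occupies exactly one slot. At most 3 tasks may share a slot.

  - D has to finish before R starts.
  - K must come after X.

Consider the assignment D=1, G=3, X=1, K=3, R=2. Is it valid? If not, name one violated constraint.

Yes, all constraints hold

K must come after X — holds.
At most 3 tasks may share a slot — holds.
D has to finish before R starts — holds.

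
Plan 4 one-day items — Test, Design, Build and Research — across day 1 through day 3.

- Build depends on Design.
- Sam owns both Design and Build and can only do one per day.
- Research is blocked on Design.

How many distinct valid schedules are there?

15

Splitting on Test: it can be day 1 (5), day 2 (5), day 3 (5). Listing each branch's schedules as (Design, Build, Research) by day number:
Test=day 1: (1,2,2) (1,2,3) (1,3,2) (1,3,3) (2,3,3) — 5.
Test=day 2: (1,2,2) (1,2,3) (1,3,2) (1,3,3) (2,3,3) — 5.
Test=day 3: (1,2,2) (1,2,3) (1,3,2) (1,3,3) (2,3,3) — 5.
Summing: 5 + 5 + 5 = 15.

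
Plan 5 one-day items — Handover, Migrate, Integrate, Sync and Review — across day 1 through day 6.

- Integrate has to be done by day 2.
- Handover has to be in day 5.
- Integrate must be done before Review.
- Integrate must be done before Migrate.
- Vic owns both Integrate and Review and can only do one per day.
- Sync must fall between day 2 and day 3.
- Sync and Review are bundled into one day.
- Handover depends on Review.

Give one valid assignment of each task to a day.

Integrate=day 1, Migrate=day 2, Sync=day 2, Handover=day 5, Review=day 2

Checking: Review(day 2) before Handover(day 5); Integrate(day 1) before Migrate(day 2); Integrate(day 1) before Review(day 2); Integrate(day 1) != Review(day 2); Sync = Review = day 2; Handover=day 5 in [day 5,day 5]; Sync=day 2 in [day 2,day 3]; Integrate=day 1 in [day 1,day 2].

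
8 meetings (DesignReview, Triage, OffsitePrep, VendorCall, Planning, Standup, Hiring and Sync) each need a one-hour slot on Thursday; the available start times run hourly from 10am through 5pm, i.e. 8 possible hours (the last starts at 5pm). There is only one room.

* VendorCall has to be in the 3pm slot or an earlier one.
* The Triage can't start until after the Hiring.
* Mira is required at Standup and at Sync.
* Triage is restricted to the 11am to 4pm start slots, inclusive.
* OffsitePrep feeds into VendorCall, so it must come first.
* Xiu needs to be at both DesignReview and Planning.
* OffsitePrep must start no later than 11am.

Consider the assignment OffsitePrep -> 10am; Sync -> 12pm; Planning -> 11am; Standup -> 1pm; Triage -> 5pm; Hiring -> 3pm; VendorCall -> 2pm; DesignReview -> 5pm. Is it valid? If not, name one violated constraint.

Invalid. Triage is restricted to the 11am to 4pm start slots, inclusive.

Xiu needs to be at both DesignReview and Planning — holds.
VendorCall has to be in the 3pm slot or an earlier one — holds.
Mira is required at Standup and at Sync — holds.
There is only one room — violated.
OffsitePrep feeds into VendorCall, so it must come first — holds.
Triage is restricted to the 11am to 4pm start slots, inclusive — violated.
The Triage can't start until after the Hiring — holds.
OffsitePrep must start no later than 11am — holds.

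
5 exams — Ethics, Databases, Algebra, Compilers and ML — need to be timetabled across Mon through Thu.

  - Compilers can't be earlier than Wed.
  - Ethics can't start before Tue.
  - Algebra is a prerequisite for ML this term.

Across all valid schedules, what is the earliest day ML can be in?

Precedence pushes ML to at least Tue.
ML at Tue is achievable: Algebra=Mon; Databases=Mon; ML=Tue; Compilers=Wed; Ethics=Tue.

Tue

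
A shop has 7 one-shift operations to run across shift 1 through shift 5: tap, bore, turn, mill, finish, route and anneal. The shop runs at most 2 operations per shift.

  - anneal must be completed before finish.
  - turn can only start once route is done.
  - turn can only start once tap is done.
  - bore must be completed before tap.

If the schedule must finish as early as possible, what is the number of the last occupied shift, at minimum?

shift 4

The precedence chain requires at least 3 distinct shifts.
With at most 2 per shift and 7 operations, at least 4 shifts are needed.
4 works (last occupied shift: shift 4): for example tap in shift 2, finish in shift 3, route in shift 1, bore in shift 1, anneal in shift 2, mill in shift 4, turn in shift 3.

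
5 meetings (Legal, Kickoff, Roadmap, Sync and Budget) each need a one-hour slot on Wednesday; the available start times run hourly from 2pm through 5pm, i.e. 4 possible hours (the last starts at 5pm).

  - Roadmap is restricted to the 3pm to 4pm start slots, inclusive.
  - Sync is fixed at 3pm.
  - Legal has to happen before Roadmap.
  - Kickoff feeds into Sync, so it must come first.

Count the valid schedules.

12

Splitting on Legal: it can be 2pm (8), 3pm (4). Listing each branch's schedules as (Kickoff, Roadmap, Sync, Budget):
Legal=2pm: (2pm,3pm,3pm,2pm) (2pm,3pm,3pm,3pm) (2pm,3pm,3pm,4pm) (2pm,3pm,3pm,5pm) (2pm,4pm,3pm,2pm) (2pm,4pm,3pm,3pm) (2pm,4pm,3pm,4pm) (2pm,4pm,3pm,5pm) — 8.
Legal=3pm: (2pm,4pm,3pm,2pm) (2pm,4pm,3pm,3pm) (2pm,4pm,3pm,4pm) (2pm,4pm,3pm,5pm) — 4.
Summing: 8 + 4 = 12.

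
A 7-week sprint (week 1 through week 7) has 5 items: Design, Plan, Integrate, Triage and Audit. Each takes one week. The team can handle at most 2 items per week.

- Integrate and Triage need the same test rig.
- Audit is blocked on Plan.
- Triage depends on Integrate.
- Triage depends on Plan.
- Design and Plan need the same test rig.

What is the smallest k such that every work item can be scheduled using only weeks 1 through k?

3 weeks

The precedence chain requires at least 2 distinct weeks.
With at most 2 per week and 5 work items, at least 3 weeks are needed.
3 works (last occupied week: week 3): for example Triage in week 2; Integrate in week 1; Plan in week 1; Audit in week 2; Design in week 3.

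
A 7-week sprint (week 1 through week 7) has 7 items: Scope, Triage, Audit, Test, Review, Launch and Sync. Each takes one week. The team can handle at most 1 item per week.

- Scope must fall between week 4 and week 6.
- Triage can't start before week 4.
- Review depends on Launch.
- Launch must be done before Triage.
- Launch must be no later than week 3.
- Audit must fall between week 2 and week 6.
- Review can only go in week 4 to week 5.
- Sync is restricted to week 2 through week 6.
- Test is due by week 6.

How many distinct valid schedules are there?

Splitting on Scope: it can be week 4 (10), week 5 (10), week 6 (20). Listing each branch's schedules as (Triage, Audit, Test, Review, Launch, Sync) by week number:
Scope=week 4: (7,2,1,5,3,6) (7,2,3,5,1,6) (7,2,6,5,1,3) (7,3,1,5,2,6) (7,3,2,5,1,6) (7,3,6,5,1,2) (7,6,1,5,2,3) (7,6,1,5,3,2) (7,6,2,5,1,3) (7,6,3,5,1,2) — 10.
Scope=week 5: (7,2,1,4,3,6) (7,2,3,4,1,6) (7,2,6,4,1,3) (7,3,1,4,2,6) (7,3,2,4,1,6) (7,3,6,4,1,2) (7,6,1,4,2,3) (7,6,1,4,3,2) (7,6,2,4,1,3) (7,6,3,4,1,2) — 10.
Scope=week 6: (7,2,1,4,3,5) (7,2,1,5,3,4) (7,2,3,4,1,5) (7,2,3,5,1,4) (7,2,4,5,1,3) (7,2,5,4,1,3) (7,3,1,4,2,5) (7,3,1,5,2,4) (7,3,2,4,1,5) (7,3,2,5,1,4) (7,3,4,5,1,2) (7,3,5,4,1,2) (7,4,1,5,2,3) (7,4,1,5,3,2) (7,4,2,5,1,3) (7,4,3,5,1,2) (7,5,1,4,2,3) (7,5,1,4,3,2) (7,5,2,4,1,3) (7,5,3,4,1,2) — 20.
Summing: 10 + 10 + 20 = 40.

40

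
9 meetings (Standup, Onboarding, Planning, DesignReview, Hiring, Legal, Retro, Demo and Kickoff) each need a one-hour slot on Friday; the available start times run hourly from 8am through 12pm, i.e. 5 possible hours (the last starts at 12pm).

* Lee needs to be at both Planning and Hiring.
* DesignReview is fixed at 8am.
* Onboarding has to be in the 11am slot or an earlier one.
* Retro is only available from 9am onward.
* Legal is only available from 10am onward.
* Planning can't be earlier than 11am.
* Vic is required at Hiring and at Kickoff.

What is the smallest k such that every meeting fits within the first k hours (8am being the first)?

4

Planning can't be placed before 11am — that is hour 4 counting from 8am — so the schedule must run through at least 4 hours.
4 works (last occupied hour: 11am): for example DesignReview -> 8am, Planning -> 11am, Standup -> 8am, Kickoff -> 9am, Demo -> 8am, Retro -> 9am, Legal -> 10am, Hiring -> 8am, Onboarding -> 8am.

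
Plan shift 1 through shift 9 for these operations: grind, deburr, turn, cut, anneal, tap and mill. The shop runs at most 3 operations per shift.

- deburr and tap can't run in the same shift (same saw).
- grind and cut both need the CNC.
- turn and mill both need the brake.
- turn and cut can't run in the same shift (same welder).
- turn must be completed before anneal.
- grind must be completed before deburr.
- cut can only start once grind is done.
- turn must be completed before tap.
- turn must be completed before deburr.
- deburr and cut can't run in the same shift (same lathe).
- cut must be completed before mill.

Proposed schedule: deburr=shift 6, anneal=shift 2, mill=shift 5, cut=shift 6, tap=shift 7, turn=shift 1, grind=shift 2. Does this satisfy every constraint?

Invalid. deburr and cut can't run in the same shift (same lathe).

turn and mill both need the brake — holds.
The shop runs at most 3 operations per shift — holds.
grind must be completed before deburr — holds.
turn must be completed before deburr — holds.
cut can only start once grind is done — holds.
grind and cut both need the CNC — holds.
deburr and tap can't run in the same shift (same saw) — holds.
turn must be completed before tap — holds.
deburr and cut can't run in the same shift (same lathe) — violated.
turn must be completed before anneal — holds.
turn and cut can't run in the same shift (same welder) — holds.
cut must be completed before mill — violated.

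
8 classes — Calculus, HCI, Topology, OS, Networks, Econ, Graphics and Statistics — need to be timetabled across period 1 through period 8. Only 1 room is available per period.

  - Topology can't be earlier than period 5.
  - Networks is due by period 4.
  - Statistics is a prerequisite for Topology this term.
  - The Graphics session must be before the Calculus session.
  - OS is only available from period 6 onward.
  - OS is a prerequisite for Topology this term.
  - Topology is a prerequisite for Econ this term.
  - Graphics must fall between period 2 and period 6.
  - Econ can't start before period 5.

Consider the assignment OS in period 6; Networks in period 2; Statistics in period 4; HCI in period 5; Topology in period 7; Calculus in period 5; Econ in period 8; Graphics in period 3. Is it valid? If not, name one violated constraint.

Topology can't be earlier than period 5 — holds.
Econ can't start before period 5 — holds.
Only 1 room is available per period — violated.
OS is a prerequisite for Topology this term — holds.
OS is only available from period 6 onward — holds.
Statistics is a prerequisite for Topology this term — holds.
Graphics must fall between period 2 and period 6 — holds.
The Graphics session must be before the Calculus session — holds.
Topology is a prerequisite for Econ this term — holds.
Networks is due by period 4 — holds.

No. Only 1 room is available per period is not satisfied.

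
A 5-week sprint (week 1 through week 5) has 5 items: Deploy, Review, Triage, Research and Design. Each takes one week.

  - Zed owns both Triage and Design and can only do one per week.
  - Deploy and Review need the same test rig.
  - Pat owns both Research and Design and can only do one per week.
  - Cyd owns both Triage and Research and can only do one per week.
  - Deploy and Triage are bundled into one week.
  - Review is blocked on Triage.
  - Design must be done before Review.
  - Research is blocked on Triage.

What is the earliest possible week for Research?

Precedence pushes Research to at least week 2.
Research at week 2 is achievable: Design -> week 3, Deploy -> week 1, Triage -> week 1, Review -> week 4, Research -> week 2.

week 2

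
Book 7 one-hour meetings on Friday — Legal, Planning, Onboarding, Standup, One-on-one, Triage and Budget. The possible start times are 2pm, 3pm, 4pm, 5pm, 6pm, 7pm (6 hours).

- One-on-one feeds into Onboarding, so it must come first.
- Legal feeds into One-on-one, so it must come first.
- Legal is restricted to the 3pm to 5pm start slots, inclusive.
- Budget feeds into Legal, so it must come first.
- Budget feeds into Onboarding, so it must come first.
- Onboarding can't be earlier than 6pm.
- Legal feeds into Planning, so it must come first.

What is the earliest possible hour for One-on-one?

4pm

Precedence pushes One-on-one to at least 4pm; downstream work caps One-on-one at 6pm.
One-on-one at 4pm is achievable: One-on-one -> 4pm, Budget -> 2pm, Triage -> 2pm, Onboarding -> 6pm, Planning -> 4pm, Legal -> 3pm, Standup -> 2pm.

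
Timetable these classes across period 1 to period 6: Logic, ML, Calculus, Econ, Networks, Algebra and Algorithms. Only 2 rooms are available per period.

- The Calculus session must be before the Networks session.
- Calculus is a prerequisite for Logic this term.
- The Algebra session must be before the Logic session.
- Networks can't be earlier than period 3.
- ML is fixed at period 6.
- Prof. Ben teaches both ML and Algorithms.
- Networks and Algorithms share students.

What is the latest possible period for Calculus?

Downstream work caps Calculus at period 5.
Calculus at period 4 is achievable: ML=period 6, Networks=period 5, Algebra=period 1, Logic=period 5, Econ=period 1, Algorithms=period 2, Calculus=period 4.
Nothing later works — the conflict and capacity constraints rule out every period after period 4.

period 4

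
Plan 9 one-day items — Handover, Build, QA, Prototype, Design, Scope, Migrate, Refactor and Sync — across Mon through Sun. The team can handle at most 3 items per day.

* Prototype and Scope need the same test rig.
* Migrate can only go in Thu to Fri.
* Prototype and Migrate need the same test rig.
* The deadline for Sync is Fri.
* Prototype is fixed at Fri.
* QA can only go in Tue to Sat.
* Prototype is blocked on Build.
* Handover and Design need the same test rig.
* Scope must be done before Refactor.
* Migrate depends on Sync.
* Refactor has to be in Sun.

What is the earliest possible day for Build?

Downstream work caps Build at Thu.
Build at Mon is achievable: Migrate -> Thu, Scope -> Mon, Refactor -> Sun, Sync -> Mon, QA -> Tue, Design -> Wed, Prototype -> Fri, Handover -> Tue, Build -> Mon.

Mon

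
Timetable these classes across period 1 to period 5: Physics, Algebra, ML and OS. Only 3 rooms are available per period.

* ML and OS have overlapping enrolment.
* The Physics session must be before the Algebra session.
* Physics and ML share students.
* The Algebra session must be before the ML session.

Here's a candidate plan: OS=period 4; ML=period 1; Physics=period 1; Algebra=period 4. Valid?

No — it violates: Physics and ML share students

Only 3 rooms are available per period — holds.
The Algebra session must be before the ML session — violated.
The Physics session must be before the Algebra session — holds.
ML and OS have overlapping enrolment — holds.
Physics and ML share students — violated.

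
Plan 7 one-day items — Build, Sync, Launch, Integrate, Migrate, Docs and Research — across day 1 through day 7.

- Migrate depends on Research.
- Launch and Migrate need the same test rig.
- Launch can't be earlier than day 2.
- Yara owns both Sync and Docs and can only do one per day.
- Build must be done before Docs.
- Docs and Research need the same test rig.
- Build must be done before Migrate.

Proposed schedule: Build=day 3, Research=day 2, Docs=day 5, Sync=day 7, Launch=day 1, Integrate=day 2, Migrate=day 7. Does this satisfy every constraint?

Build must be done before Docs — holds.
Migrate depends on Research — holds.
Launch can't be earlier than day 2 — violated.
Yara owns both Sync and Docs and can only do one per day — holds.
Build must be done before Migrate — holds.
Launch and Migrate need the same test rig — holds.
Docs and Research need the same test rig — holds.

Invalid. Launch can't be earlier than day 2.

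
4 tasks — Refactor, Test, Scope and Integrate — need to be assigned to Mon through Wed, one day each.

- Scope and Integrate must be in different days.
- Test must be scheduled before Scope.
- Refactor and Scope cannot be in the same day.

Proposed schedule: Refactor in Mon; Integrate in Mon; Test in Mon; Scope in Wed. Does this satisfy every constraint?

Yes, all constraints hold

Test must be scheduled before Scope — holds.
Refactor and Scope cannot be in the same day — holds.
Scope and Integrate must be in different days — holds.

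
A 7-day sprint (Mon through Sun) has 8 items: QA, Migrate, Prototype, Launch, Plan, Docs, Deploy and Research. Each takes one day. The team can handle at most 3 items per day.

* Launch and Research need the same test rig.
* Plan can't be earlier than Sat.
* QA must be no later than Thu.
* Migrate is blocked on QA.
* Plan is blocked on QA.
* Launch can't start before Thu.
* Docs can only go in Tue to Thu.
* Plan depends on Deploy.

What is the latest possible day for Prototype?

Sun

Prototype at Sun is achievable: Migrate -> Tue, Prototype -> Sun, Plan -> Sat, QA -> Mon, Deploy -> Mon, Docs -> Tue, Research -> Mon, Launch -> Thu.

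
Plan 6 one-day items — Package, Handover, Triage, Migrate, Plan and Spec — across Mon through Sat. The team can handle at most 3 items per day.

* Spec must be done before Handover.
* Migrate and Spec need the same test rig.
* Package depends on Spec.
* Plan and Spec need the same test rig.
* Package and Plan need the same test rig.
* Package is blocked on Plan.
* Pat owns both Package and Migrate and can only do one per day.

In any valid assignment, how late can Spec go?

Downstream work caps Spec at Fri.
Spec at Fri is achievable: Migrate=Mon; Spec=Fri; Handover=Sat; Package=Sat; Triage=Mon; Plan=Mon.

Fri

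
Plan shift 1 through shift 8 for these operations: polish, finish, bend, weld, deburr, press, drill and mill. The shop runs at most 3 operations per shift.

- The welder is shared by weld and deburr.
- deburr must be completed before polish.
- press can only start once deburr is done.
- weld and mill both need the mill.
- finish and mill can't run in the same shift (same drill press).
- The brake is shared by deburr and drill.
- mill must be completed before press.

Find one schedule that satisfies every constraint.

deburr=shift 1; polish=shift 2; bend=shift 1; weld=shift 3; drill=shift 3; mill=shift 1; press=shift 2; finish=shift 2

Checking: deburr(shift 1) before polish(shift 2); mill(shift 1) before press(shift 2); deburr(shift 1) before press(shift 2); deburr(shift 1) != drill(shift 3); weld(shift 3) != mill(shift 1); finish(shift 2) != mill(shift 1); weld(shift 3) != deburr(shift 1); max 3 per shift (cap 3).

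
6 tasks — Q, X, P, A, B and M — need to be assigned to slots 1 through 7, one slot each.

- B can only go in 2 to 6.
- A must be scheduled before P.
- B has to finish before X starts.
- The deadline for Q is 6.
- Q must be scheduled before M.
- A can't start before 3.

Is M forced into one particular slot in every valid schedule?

M can be 2 (e.g. Q -> 1; P -> 4; X -> 3; A -> 3; M -> 2; B -> 2) or 3 (e.g. B=2, M=3, A=3, Q=1, X=3, P=4).

No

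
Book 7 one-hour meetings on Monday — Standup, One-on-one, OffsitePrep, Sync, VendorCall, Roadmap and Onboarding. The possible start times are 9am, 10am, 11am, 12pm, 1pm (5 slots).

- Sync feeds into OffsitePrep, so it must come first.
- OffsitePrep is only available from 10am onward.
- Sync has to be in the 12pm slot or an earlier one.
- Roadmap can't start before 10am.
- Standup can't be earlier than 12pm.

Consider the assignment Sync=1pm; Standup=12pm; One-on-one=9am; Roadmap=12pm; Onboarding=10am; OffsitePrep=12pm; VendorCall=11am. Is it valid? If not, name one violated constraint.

Invalid. Sync feeds into OffsitePrep, so it must come first.

Sync has to be in the 12pm slot or an earlier one — violated.
Sync feeds into OffsitePrep, so it must come first — violated.
OffsitePrep is only available from 10am onward — holds.
Roadmap can't start before 10am — holds.
Standup can't be earlier than 12pm — holds.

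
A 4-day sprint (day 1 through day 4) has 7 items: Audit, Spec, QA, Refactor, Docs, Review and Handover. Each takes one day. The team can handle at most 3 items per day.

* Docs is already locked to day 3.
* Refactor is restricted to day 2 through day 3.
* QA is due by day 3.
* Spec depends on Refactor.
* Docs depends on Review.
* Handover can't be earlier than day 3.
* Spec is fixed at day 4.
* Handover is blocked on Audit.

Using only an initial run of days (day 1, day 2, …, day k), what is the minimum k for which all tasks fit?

The precedence chain requires at least 2 distinct days.
With at most 3 per day and 7 tasks, at least 3 days are needed.
Spec can't be placed before day 4, so the schedule must run through at least day 4.
4 works (last occupied day: day 4): for example Spec in day 4, Docs in day 3, Refactor in day 2, Handover in day 3, Audit in day 1, Review in day 1, QA in day 1.

4 days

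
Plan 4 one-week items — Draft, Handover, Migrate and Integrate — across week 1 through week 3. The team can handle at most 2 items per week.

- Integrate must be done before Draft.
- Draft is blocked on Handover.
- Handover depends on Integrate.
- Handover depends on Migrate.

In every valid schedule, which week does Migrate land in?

Downstream work caps Migrate at week 1.
So Migrate is pinned to week 1.

week 1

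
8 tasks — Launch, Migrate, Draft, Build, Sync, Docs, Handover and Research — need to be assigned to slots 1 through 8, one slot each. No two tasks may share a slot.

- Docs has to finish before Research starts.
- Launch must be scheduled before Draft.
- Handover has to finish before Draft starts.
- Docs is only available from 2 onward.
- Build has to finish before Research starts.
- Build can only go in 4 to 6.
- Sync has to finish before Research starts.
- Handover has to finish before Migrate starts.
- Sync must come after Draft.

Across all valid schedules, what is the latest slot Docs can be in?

Docs is available from 2; downstream work caps Docs at 7.
Docs at 7 is achievable: Draft=3; Build=4; Migrate=6; Docs=7; Research=8; Sync=5; Handover=1; Launch=2.

7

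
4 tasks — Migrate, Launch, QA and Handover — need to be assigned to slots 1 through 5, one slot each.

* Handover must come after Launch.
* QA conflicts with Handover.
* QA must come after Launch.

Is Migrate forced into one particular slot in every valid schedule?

No

Migrate can be 1 (e.g. Migrate -> 1; Launch -> 1; Handover -> 3; QA -> 2) or 2 (e.g. Migrate -> 2; Handover -> 3; QA -> 2; Launch -> 1).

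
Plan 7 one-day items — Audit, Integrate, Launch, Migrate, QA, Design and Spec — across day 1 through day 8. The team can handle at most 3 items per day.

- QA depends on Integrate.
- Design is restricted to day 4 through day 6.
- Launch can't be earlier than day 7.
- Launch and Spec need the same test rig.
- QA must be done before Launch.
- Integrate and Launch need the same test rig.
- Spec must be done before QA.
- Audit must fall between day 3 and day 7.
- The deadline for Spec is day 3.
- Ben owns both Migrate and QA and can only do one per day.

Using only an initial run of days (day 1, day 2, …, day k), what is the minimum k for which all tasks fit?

7 days

The precedence chain requires at least 3 distinct days.
With at most 3 per day and 7 tasks, at least 3 days are needed.
Launch can't be placed before day 7, so the schedule must run through at least day 7.
7 works (last occupied day: day 7): for example Migrate in day 1; QA in day 2; Integrate in day 1; Audit in day 3; Design in day 4; Spec in day 1; Launch in day 7.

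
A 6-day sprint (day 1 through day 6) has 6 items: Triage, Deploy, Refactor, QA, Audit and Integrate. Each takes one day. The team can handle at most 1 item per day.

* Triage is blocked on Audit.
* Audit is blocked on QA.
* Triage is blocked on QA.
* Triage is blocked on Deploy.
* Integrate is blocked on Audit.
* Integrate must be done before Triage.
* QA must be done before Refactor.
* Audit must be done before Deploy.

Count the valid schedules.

Splitting on Triage: it can be day 5 (2), day 6 (8). Listing each branch's schedules as (Deploy, Refactor, QA, Audit, Integrate) by day number:
Triage=day 5: (3,6,1,2,4) (4,6,1,2,3) — 2.
Triage=day 6: (3,4,1,2,5) (3,5,1,2,4) (4,2,1,3,5) (4,3,1,2,5) (4,5,1,2,3) (5,2,1,3,4) (5,3,1,2,4) (5,4,1,2,3) — 8.
Summing: 2 + 8 = 10.

10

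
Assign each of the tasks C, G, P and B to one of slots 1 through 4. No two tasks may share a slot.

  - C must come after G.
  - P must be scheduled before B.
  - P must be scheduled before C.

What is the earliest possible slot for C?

3

Precedence pushes C to at least 2.
C at 3 is achievable: C in 3; B in 4; P in 1; G in 2.
Nothing earlier works — the capacity limit rule out every slot before 3.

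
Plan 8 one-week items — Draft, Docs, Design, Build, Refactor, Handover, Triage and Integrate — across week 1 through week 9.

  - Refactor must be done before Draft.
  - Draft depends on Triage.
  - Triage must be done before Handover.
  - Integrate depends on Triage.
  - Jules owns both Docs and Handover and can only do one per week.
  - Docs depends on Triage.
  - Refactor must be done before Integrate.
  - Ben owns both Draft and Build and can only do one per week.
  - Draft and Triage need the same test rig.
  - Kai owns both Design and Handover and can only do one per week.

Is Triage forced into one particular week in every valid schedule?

Triage can be week 1 (e.g. Docs=week 2, Triage=week 1, Build=week 1, Design=week 1, Refactor=week 1, Draft=week 2, Handover=week 3, Integrate=week 2) or week 2 (e.g. Design=week 1; Integrate=week 3; Triage=week 2; Draft=week 3; Docs=week 3; Refactor=week 1; Handover=week 4; Build=week 1).

No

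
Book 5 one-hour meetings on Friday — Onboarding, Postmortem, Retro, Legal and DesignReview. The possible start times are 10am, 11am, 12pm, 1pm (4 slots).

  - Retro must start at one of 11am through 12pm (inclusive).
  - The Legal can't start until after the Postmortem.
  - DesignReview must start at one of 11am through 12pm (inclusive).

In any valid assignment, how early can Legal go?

Precedence pushes Legal to at least 11am.
Legal at 11am is achievable: Postmortem in 10am, Legal in 11am, Onboarding in 10am, DesignReview in 11am, Retro in 11am.

11am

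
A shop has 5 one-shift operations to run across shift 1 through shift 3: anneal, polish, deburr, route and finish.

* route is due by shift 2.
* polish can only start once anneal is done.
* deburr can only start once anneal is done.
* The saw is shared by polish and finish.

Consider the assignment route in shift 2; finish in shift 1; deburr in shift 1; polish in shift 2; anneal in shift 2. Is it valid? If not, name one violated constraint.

polish can only start once anneal is done — violated.
The saw is shared by polish and finish — holds.
deburr can only start once anneal is done — violated.
route is due by shift 2 — holds.

Invalid. deburr can only start once anneal is done.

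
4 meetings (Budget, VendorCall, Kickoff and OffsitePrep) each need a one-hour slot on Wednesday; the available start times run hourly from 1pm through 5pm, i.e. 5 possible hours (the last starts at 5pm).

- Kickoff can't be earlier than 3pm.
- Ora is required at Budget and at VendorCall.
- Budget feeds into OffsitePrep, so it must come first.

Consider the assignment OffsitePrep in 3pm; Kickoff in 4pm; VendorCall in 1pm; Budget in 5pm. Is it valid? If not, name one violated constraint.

Kickoff can't be earlier than 3pm — holds.
Budget feeds into OffsitePrep, so it must come first — violated.
Ora is required at Budget and at VendorCall — holds.

No — it violates: Budget feeds into OffsitePrep, so it must come first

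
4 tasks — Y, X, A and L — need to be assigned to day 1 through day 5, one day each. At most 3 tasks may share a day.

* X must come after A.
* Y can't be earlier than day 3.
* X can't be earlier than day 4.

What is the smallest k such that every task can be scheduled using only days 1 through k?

4

The precedence chain requires at least 2 distinct days.
With at most 3 per day and 4 tasks, at least 2 days are needed.
X can't be placed before day 4, so the schedule must run through at least day 4.
4 works (last occupied day: day 4): for example L=day 1, X=day 4, Y=day 3, A=day 1.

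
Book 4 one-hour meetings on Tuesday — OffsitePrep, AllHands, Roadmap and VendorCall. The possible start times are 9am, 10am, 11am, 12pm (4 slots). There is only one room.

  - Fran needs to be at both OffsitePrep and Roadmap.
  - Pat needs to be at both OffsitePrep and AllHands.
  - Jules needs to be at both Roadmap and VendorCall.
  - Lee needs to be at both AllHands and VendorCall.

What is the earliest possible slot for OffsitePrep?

9am

OffsitePrep at 9am is achievable: OffsitePrep=9am, Roadmap=11am, VendorCall=12pm, AllHands=10am.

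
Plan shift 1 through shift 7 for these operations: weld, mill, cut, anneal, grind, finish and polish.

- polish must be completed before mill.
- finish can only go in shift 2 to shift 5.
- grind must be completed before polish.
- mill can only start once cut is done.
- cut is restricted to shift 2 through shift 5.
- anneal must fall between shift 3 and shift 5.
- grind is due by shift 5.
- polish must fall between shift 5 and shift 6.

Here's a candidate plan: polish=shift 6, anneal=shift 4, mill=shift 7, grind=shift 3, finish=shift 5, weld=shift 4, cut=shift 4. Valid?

Yes

mill can only start once cut is done — holds.
polish must fall between shift 5 and shift 6 — holds.
anneal must fall between shift 3 and shift 5 — holds.
grind is due by shift 5 — holds.
polish must be completed before mill — holds.
finish can only go in shift 2 to shift 5 — holds.
grind must be completed before polish — holds.
cut is restricted to shift 2 through shift 5 — holds.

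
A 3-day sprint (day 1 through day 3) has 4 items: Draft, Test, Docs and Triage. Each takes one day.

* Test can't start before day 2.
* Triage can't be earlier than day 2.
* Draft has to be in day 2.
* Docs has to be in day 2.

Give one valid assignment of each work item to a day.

Test -> day 2, Docs -> day 2, Draft -> day 2, Triage -> day 2

Checking: Draft=day 2 in [day 2,day 2]; Test=day 2 in [day 2,day 3]; Triage=day 2 in [day 2,day 3]; Docs=day 2 in [day 2,day 2].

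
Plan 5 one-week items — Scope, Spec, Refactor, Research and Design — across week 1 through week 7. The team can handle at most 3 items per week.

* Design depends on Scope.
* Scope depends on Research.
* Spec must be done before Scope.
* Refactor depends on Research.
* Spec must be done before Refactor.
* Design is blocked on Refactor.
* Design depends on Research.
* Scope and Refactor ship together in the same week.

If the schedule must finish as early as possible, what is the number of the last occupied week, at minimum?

3

The precedence chain requires at least 3 distinct weeks.
With at most 3 per week and 5 work items, at least 2 weeks are needed.
3 works (last occupied week: week 3): for example Refactor=week 2, Research=week 1, Design=week 3, Scope=week 2, Spec=week 1.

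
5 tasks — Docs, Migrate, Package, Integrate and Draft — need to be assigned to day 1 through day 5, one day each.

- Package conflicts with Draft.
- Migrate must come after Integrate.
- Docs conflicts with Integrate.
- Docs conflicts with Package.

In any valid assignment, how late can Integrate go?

day 4

Downstream work caps Integrate at day 4.
Integrate at day 4 is achievable: Package=day 2, Integrate=day 4, Draft=day 1, Migrate=day 5, Docs=day 1.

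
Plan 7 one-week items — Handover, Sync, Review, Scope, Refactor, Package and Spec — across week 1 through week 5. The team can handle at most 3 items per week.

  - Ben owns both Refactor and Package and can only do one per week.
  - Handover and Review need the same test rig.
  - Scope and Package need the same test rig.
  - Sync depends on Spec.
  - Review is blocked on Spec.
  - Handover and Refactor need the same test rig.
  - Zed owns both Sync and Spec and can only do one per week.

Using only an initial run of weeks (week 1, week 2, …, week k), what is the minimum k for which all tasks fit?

The precedence chain requires at least 2 distinct weeks.
With at most 3 per week and 7 tasks, at least 3 weeks are needed.
3 works (last occupied week: week 3): for example Sync -> week 2; Review -> week 2; Scope -> week 1; Refactor -> week 2; Package -> week 3; Spec -> week 1; Handover -> week 1.

3 weeks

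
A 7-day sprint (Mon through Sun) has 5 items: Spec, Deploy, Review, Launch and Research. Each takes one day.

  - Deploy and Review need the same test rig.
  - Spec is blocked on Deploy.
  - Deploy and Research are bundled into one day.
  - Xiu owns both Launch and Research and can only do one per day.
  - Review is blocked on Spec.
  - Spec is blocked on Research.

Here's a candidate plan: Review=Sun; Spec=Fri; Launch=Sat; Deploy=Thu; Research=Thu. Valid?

Yes, all constraints hold

Review is blocked on Spec — holds.
Deploy and Research are bundled into one day — holds.
Deploy and Review need the same test rig — holds.
Spec is blocked on Research — holds.
Spec is blocked on Deploy — holds.
Xiu owns both Launch and Research and can only do one per day — holds.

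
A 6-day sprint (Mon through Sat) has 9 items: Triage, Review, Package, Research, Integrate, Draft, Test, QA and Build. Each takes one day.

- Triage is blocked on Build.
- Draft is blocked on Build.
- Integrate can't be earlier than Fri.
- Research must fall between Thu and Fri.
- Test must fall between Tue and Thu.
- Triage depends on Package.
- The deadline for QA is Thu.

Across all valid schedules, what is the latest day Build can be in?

Downstream work caps Build at Fri.
Build at Fri is achievable: Research=Thu, Integrate=Fri, Package=Mon, QA=Mon, Build=Fri, Draft=Sat, Triage=Sat, Test=Tue, Review=Mon.

Fri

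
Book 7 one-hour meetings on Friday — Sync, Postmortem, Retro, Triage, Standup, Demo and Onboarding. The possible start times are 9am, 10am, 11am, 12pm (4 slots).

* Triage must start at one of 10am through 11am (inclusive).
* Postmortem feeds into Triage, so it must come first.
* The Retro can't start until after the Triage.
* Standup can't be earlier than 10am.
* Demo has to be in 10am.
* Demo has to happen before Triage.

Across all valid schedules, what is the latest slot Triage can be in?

Triage is available from 10am; precedence pushes Triage to at least 11am; Triage's own window allows nothing later than 11am.
Triage at 11am is achievable: Sync in 9am; Triage in 11am; Standup in 10am; Postmortem in 9am; Demo in 10am; Retro in 12pm; Onboarding in 9am.

11am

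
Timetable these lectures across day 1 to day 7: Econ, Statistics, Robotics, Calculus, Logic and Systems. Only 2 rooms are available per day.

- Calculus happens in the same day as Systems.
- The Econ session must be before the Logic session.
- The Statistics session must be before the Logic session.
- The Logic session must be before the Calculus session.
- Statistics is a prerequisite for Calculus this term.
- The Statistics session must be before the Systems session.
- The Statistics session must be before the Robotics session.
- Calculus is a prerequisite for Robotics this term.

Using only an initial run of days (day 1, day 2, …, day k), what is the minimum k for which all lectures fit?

4

The precedence chain requires at least 4 distinct days.
With at most 2 per day and 6 lectures, at least 3 days are needed.
4 works (last occupied day: day 4): for example Statistics -> day 1, Econ -> day 1, Systems -> day 3, Logic -> day 2, Robotics -> day 4, Calculus -> day 3.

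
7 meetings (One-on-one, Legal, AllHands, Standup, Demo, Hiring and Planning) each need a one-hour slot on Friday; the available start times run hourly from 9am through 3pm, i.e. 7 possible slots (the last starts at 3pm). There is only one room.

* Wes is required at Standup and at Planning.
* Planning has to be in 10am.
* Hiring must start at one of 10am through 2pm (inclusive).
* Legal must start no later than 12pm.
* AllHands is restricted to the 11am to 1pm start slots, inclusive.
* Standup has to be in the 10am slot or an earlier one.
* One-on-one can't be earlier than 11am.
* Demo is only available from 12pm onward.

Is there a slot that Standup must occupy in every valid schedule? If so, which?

Standup's window is 9am–10am.
Planning is fixed at 10am, and Standup can't share a slot with Planning.
So Standup must be 9am.

9am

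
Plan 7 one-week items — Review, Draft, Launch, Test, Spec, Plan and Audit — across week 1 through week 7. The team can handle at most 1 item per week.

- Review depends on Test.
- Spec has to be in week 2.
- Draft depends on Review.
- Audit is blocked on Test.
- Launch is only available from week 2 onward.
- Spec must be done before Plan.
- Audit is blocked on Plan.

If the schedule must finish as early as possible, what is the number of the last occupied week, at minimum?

The precedence chain requires at least 3 distinct weeks.
With at most 1 per week and 7 tasks, at least 7 weeks are needed.
Propagating the time windows through the other constraints, Audit can't land before week 4, so the schedule must run through at least week 4.
7 works (last occupied week: week 7): for example Audit in week 6; Plan in week 5; Draft in week 7; Test in week 1; Launch in week 3; Spec in week 2; Review in week 4.

week 7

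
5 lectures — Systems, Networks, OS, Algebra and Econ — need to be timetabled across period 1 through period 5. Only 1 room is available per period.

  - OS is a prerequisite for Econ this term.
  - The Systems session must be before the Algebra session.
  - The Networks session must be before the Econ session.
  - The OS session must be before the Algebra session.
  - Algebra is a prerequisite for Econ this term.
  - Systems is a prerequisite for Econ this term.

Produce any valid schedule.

Networks=period 4, OS=period 2, Algebra=period 3, Econ=period 5, Systems=period 1

Checking: OS(period 2) before Algebra(period 3); Systems(period 1) before Econ(period 5); Networks(period 4) before Econ(period 5); Algebra(period 3) before Econ(period 5); OS(period 2) before Econ(period 5); Systems(period 1) before Algebra(period 3); max 1 per period (cap 1).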